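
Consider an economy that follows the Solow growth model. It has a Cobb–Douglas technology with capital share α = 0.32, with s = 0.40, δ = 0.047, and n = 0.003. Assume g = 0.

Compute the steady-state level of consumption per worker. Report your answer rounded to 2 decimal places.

Steady state requires s·f(k) = (n + δ)·k, i.e. s·k^α = (n + δ)·k.
Dividing both sides by k: k^(1−α) = s / (n + δ).
k^0.68 = 0.40 / (0.003 + 0.047) = 0.40 / 0.050 = 8.0000
k* = 8.0000^(1/0.68) ≈ 21.2850
y* = (k*)^α = 21.2850^0.32 ≈ 2.6606
c* = (1 − s)·y* = (1 − 0.40) × 2.6606 ≈ 1.5964

c* ≈ 1.60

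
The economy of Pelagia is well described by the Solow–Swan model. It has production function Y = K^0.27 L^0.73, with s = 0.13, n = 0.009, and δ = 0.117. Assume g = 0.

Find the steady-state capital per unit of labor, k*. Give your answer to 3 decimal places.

At the steady state, Δk = 0, so s·k^α = (n + δ)·k.
Rearranging, k^(1−α) = s / (n + δ).
k^0.73 = 0.13 / (0.009 + 0.117) = 0.13 / 0.126 = 1.0317
k* = 1.0317^(1/0.73) ≈ 1.0437

k* ≈ 1.044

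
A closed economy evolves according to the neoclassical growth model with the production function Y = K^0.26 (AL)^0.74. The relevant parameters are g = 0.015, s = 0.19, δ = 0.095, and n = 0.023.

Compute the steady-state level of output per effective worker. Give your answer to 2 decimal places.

Steady state requires s·f(k) = (n + g + δ)·k, i.e. s·k^α = (n + g + δ)·k.
Dividing both sides by k: k^(1−α) = s / (n + g + δ).
k^0.74 = 0.19 / (0.023 + 0.015 + 0.095) = 0.19 / 0.133 = 1.4286
k* = 1.4286^(1/0.74) ≈ 1.6193
y* = (k*)^α = 1.6193^0.26 ≈ 1.1335

y* ≈ 1.13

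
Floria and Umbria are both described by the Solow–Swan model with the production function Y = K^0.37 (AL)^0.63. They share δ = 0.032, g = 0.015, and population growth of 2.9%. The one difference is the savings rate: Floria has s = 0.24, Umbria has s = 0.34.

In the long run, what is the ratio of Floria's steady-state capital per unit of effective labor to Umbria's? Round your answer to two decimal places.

Steady-state k* = [s/(n + g + δ)]^(1/(1−α)), so the ratio is [ (s_F/(n + g + δ)_F) / (s_U/(n + g + δ)_U) ]^1.5873.
s_F/(n + g + δ)_F = 0.24/0.076 = 3.1579; s_U/(n + g + δ)_U = 0.34/0.076 = 4.4737.
Ratio = (3.1579/4.4737)^1.5873 = 0.7059^1.5873 ≈ 0.5753

ratio ≈ 0.58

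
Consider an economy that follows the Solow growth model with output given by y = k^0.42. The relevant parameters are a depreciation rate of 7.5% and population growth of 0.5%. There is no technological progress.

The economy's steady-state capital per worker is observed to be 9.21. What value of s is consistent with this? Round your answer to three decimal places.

In steady state, investment equals break-even investment: s·k^α = (n + δ)·k.
So s / (n + δ) = (k*)^(1−α) = 9.21^0.58 = 3.6247.
Therefore s = 3.6247 × (n + δ) = 3.6247 × 0.080 = 0.2900.

s ≈ 0.290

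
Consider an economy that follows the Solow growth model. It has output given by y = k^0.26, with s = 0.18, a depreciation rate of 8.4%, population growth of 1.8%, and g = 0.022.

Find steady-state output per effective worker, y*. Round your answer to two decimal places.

y* ≈ 1.14

Steady state requires s·f(k) = (n + g + δ)·k, i.e. s·k^α = (n + g + δ)·k.
Rearranging, k^(1−α) = s / (n + g + δ).
k^0.74 = 0.18 / (0.018 + 0.022 + 0.084) = 0.18 / 0.124 = 1.4516
k* = 1.4516^(1/0.74) ≈ 1.6547
y* = (k*)^α = 1.6547^0.26 ≈ 1.1399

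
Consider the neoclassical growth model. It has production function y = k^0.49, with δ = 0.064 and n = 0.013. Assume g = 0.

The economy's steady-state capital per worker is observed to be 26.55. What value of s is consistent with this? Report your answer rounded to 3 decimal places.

In steady state, investment equals break-even investment: s·k^α = (n + δ)·k.
So s / (n + δ) = (k*)^(1−α) = 26.55^0.51 = 5.3244.
Therefore s = 5.3244 × (n + δ) = 5.3244 × 0.077 = 0.4100.

s ≈ 0.410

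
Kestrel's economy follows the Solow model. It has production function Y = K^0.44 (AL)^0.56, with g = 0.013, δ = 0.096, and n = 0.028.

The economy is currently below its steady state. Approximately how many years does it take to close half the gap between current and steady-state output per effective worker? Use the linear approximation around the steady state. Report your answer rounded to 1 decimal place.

half-life ≈ 9.0 years

Near the steady state the convergence rate is λ = (1 − α)(n + g + δ).
λ = (1 − 0.44) × 0.137 = 0.56 × 0.137 = 0.07672
Half-life = ln 2 / λ = 0.6931 / 0.07672 ≈ 9.03 years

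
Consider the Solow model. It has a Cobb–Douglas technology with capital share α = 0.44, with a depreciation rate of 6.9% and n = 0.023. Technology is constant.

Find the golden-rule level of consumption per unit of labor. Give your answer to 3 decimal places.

At the golden rule, f'(k) = n + δ, so α·k^(α−1) = n + δ and k_gold = (α/(n + δ))^(1/(1−α)).
k_gold = (0.44/0.092)^(1/0.56) = 4.7826^1.7857 ≈ 16.3560
c_gold = f(k_gold) − (n + δ)·k_gold = 3.4199 − 0.092×16.3560 ≈ 1.9151

c_gold ≈ 1.915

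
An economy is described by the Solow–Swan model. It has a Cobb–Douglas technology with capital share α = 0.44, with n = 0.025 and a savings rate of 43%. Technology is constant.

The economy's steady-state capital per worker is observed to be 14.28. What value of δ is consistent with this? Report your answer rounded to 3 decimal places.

In steady state, investment equals break-even investment: s·k^α = (n + δ)·k.
So s / (n + δ) = (k*)^(1−α) = 14.28^0.56 = 4.4325.
Therefore n + δ = s / 4.4325 = 0.43 / 4.4325 = 0.0970, so δ = 0.0970 − 0.025 = 0.0720.

δ ≈ 0.072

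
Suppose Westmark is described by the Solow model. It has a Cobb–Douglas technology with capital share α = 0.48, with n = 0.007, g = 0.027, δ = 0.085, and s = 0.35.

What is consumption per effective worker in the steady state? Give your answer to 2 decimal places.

In steady state, investment equals break-even investment: s·k^α = (n + g + δ)·k.
Dividing both sides by k: k^(1−α) = s / (n + g + δ).
k^0.52 = 0.35 / (0.007 + 0.027 + 0.085) = 0.35 / 0.119 = 2.9412
k* = 2.9412^(1/0.52) ≈ 7.9618
y* = (k*)^α = 7.9618^0.48 ≈ 2.7070
c* = (1 − s)·y* = (1 − 0.35) × 2.7070 ≈ 1.7596

c* ≈ 1.76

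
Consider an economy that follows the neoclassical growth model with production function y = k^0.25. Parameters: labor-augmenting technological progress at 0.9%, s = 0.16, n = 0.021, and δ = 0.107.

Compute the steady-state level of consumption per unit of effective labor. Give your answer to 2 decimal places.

c* ≈ 0.88

At the steady state, Δk = 0, so s·k^α = (n + g + δ)·k.
Rearranging, k^(1−α) = s / (n + g + δ).
k^0.75 = 0.16 / (0.021 + 0.009 + 0.107) = 0.16 / 0.137 = 1.1679
k* = 1.1679^(1/0.75) ≈ 1.2299
y* = (k*)^α = 1.2299^0.25 ≈ 1.0531
c* = (1 − s)·y* = (1 − 0.16) × 1.0531 ≈ 0.8846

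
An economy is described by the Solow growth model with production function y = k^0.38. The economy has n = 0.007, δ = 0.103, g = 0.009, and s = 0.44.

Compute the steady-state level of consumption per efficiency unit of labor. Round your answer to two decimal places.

In steady state, investment equals break-even investment: s·k^α = (n + g + δ)·k.
Dividing both sides by k: k^(1−α) = s / (n + g + δ).
k^0.62 = 0.44 / (0.007 + 0.009 + 0.103) = 0.44 / 0.119 = 3.6975
k* = 3.6975^(1/0.62) ≈ 8.2410
y* = (k*)^α = 8.2410^0.38 ≈ 2.2288
c* = (1 − s)·y* = (1 − 0.44) × 2.2288 ≈ 1.2481

c* ≈ 1.25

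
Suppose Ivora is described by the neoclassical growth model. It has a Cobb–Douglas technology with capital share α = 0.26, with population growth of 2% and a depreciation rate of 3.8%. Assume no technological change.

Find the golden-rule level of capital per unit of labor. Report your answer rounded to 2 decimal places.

The golden rule sets f'(k) = n + δ, i.e. α·k^(α−1) = n + δ.
So k^(1−α) = α / (n + δ) = 0.26 / 0.058 = 4.4828.
k_gold = 4.4828^(1/0.74) ≈ 7.5940

k_gold ≈ 7.59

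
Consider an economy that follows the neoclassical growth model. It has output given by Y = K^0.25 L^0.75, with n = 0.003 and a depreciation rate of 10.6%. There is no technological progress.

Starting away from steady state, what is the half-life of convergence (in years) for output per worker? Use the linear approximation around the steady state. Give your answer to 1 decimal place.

half-life ≈ 8.5 years

Near the steady state the convergence rate is λ = (1 − α)(n + δ).
λ = (1 − 0.25) × 0.109 = 0.75 × 0.109 = 0.08175
Half-life = ln 2 / λ = 0.6931 / 0.08175 ≈ 8.48 years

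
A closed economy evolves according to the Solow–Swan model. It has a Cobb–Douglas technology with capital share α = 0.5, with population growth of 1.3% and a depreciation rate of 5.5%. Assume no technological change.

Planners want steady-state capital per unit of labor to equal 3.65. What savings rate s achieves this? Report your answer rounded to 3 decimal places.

In steady state, investment equals break-even investment: s·k^α = (n + δ)·k.
So s / (n + δ) = (k*)^(1−α) = 3.65^0.5 = 1.9105.
Therefore s = 1.9105 × (n + δ) = 1.9105 × 0.068 = 0.1299.

s ≈ 0.130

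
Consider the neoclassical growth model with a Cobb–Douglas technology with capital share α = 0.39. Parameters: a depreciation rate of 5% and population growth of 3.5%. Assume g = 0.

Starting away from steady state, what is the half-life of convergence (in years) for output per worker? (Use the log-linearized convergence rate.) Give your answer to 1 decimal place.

Near the steady state the convergence rate is λ = (1 − α)(n + δ).
λ = (1 − 0.39) × 0.085 = 0.61 × 0.085 = 0.05185
Half-life = ln 2 / λ = 0.6931 / 0.05185 ≈ 13.37 years

about 13.4 years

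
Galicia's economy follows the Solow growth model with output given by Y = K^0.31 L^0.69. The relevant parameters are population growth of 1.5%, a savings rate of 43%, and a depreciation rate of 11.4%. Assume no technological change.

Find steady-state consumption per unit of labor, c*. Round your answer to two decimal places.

In steady state, investment equals break-even investment: s·k^α = (n + δ)·k.
Rearranging, k^(1−α) = s / (n + δ).
k^0.69 = 0.43 / (0.015 + 0.114) = 0.43 / 0.129 = 3.3333
k* = 3.3333^(1/0.69) ≈ 5.7252
y* = (k*)^α = 5.7252^0.31 ≈ 1.7176
c* = (1 − s)·y* = (1 − 0.43) × 1.7176 ≈ 0.9790

c* = 0.98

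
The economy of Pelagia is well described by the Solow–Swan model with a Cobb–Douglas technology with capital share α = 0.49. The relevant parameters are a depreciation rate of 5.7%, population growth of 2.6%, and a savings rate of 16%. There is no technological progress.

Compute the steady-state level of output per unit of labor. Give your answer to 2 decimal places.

y* = 1.88

At the steady state, Δk = 0, so s·k^α = (n + δ)·k.
Dividing both sides by k: k^(1−α) = s / (n + δ).
k^0.51 = 0.16 / (0.026 + 0.057) = 0.16 / 0.083 = 1.9277
k* = 1.9277^(1/0.51) ≈ 3.6216
y* = (k*)^α = 3.6216^0.49 ≈ 1.8787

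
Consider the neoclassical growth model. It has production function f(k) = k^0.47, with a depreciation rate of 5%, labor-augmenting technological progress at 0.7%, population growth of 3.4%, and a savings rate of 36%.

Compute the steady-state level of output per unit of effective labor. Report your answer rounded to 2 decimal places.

y* ≈ 3.39

At the steady state, Δk = 0, so s·k^α = (n + g + δ)·k.
Rearranging, k^(1−α) = s / (n + g + δ).
k^0.53 = 0.36 / (0.034 + 0.007 + 0.050) = 0.36 / 0.091 = 3.9560
k* = 3.9560^(1/0.53) ≈ 13.3936
y* = (k*)^α = 13.3936^0.47 ≈ 3.3856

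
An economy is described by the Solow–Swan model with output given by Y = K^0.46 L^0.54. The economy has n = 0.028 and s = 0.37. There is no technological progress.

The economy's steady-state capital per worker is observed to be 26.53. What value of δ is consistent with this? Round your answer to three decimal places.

δ ≈ 0.035

Steady state requires s·f(k) = (n + δ)·k, i.e. s·k^α = (n + δ)·k.
So s / (n + δ) = (k*)^(1−α) = 26.53^0.54 = 5.8724.
Therefore n + δ = s / 5.8724 = 0.37 / 5.8724 = 0.0630, so δ = 0.0630 − 0.028 = 0.0350.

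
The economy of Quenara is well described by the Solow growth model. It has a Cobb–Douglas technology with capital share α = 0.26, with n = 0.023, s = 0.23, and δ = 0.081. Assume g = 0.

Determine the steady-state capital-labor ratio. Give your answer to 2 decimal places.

k* = 2.92

Steady state requires s·f(k) = (n + δ)·k, i.e. s·k^α = (n + δ)·k.
Dividing both sides by k: k^(1−α) = s / (n + δ).
k^0.74 = 0.23 / (0.023 + 0.081) = 0.23 / 0.104 = 2.2115
k* = 2.2115^(1/0.74) ≈ 2.9228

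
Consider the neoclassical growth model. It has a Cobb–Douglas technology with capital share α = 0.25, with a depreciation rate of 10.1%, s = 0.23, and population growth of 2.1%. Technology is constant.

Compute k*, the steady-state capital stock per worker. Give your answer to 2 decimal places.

k* = 2.33

Steady state requires s·f(k) = (n + δ)·k, i.e. s·k^α = (n + δ)·k.
Dividing both sides by k: k^(1−α) = s / (n + δ).
k^0.75 = 0.23 / (0.021 + 0.101) = 0.23 / 0.122 = 1.8852
k* = 1.8852^(1/0.75) ≈ 2.3289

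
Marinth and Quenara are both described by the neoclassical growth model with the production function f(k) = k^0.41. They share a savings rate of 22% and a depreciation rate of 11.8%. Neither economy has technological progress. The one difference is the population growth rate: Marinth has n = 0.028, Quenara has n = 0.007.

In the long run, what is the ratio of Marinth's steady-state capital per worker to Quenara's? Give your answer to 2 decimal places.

ratio ≈ 0.77

Steady-state k* = [s/(n + δ)]^(1/(1−α)), so the ratio is [ (s_M/(n + δ)_M) / (s_Q/(n + δ)_Q) ]^1.6949.
s_M/(n + δ)_M = 0.22/0.146 = 1.5068; s_Q/(n + δ)_Q = 0.22/0.125 = 1.7600.
Ratio = (1.5068/1.7600)^1.6949 = 0.8561^1.6949 ≈ 0.7685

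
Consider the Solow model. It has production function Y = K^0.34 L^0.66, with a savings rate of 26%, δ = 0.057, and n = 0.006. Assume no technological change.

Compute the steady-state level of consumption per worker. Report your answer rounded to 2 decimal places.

c* = 1.54

At the steady state, Δk = 0, so s·k^α = (n + δ)·k.
Rearranging, k^(1−α) = s / (n + δ).
k^0.66 = 0.26 / (0.006 + 0.057) = 0.26 / 0.063 = 4.1270
k* = 4.1270^(1/0.66) ≈ 8.5660
y* = (k*)^α = 8.5660^0.34 ≈ 2.0756
c* = (1 − s)·y* = (1 − 0.26) × 2.0756 ≈ 1.5359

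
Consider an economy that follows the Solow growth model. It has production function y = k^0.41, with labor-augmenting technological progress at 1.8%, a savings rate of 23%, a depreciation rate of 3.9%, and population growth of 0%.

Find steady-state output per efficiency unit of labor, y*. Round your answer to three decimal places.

In steady state, investment equals break-even investment: s·k^α = (n + g + δ)·k.
Dividing both sides by k: k^(1−α) = s / (n + g + δ).
k^0.59 = 0.23 / (0.000 + 0.018 + 0.039) = 0.23 / 0.057 = 4.0351
k* = 4.0351^(1/0.59) ≈ 10.6383
y* = (k*)^α = 10.6383^0.41 ≈ 2.6364

y* ≈ 2.636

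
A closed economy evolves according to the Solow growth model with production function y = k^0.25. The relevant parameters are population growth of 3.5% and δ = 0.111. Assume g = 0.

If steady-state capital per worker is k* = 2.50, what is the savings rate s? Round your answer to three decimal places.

s ≈ 0.290

Steady state requires s·f(k) = (n + δ)·k, i.e. s·k^α = (n + δ)·k.
So s / (n + δ) = (k*)^(1−α) = 2.50^0.75 = 1.9882.
Therefore s = 1.9882 × (n + δ) = 1.9882 × 0.146 = 0.2903.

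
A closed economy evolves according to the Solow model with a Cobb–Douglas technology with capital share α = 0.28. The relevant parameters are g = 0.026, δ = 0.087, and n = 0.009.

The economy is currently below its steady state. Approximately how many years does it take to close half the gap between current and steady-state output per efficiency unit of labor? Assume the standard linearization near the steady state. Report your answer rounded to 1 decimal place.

half-life ≈ 7.9 years

Near the steady state the convergence rate is λ = (1 − α)(n + g + δ).
λ = (1 − 0.28) × 0.122 = 0.72 × 0.122 = 0.08784
Half-life = ln 2 / λ = 0.6931 / 0.08784 ≈ 7.89 years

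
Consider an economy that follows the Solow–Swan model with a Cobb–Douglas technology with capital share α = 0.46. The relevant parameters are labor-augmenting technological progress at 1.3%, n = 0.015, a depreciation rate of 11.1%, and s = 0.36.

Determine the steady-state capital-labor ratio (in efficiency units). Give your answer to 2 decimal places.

At the steady state, Δk = 0, so s·k^α = (n + g + δ)·k.
Dividing both sides by k: k^(1−α) = s / (n + g + δ).
k^0.54 = 0.36 / (0.015 + 0.013 + 0.111) = 0.36 / 0.139 = 2.5899
k* = 2.5899^(1/0.54) ≈ 5.8256

k* ≈ 5.83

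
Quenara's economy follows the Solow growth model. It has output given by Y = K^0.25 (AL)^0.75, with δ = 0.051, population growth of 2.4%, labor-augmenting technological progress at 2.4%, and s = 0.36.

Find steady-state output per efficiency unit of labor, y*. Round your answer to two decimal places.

At the steady state, Δk = 0, so s·k^α = (n + g + δ)·k.
Dividing both sides by k: k^(1−α) = s / (n + g + δ).
k^0.75 = 0.36 / (0.024 + 0.024 + 0.051) = 0.36 / 0.099 = 3.6364
k* = 3.6364^(1/0.75) ≈ 5.5919
y* = (k*)^α = 5.5919^0.25 ≈ 1.5378

y* ≈ 1.54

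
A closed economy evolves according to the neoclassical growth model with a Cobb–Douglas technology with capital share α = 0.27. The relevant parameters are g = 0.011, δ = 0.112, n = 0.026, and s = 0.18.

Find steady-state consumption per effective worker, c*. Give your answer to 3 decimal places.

c* ≈ 0.879

At the steady state, Δk = 0, so s·k^α = (n + g + δ)·k.
Rearranging, k^(1−α) = s / (n + g + δ).
k^0.73 = 0.18 / (0.026 + 0.011 + 0.112) = 0.18 / 0.149 = 1.2081
k* = 1.2081^(1/0.73) ≈ 1.2956
y* = (k*)^α = 1.2956^0.27 ≈ 1.0724
c* = (1 − s)·y* = (1 − 0.18) × 1.0724 ≈ 0.8794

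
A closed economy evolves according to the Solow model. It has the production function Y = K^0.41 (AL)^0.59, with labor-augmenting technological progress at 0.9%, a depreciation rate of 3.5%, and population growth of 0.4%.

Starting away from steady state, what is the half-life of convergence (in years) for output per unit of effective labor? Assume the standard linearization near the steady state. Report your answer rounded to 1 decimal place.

Near the steady state the convergence rate is λ = (1 − α)(n + g + δ).
λ = (1 − 0.41) × 0.048 = 0.59 × 0.048 = 0.02832
Half-life = ln 2 / λ = 0.6931 / 0.02832 ≈ 24.47 years

about 24.5 years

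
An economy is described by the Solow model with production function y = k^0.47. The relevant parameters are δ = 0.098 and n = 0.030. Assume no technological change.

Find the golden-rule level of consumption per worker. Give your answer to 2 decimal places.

c_gold ≈ 1.68

At the golden rule, f'(k) = n + δ, so α·k^(α−1) = n + δ and k_gold = (α/(n + δ))^(1/(1−α)).
k_gold = (0.47/0.128)^(1/0.53) = 3.6719^1.8868 ≈ 11.6369
c_gold = f(k_gold) − (n + δ)·k_gold = 3.1692 − 0.128×11.6369 ≈ 1.6797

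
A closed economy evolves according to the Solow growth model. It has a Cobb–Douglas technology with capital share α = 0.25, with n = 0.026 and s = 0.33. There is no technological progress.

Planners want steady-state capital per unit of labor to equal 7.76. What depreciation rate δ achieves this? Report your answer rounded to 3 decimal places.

δ ≈ 0.045

At the steady state, Δk = 0, so s·k^α = (n + δ)·k.
So s / (n + δ) = (k*)^(1−α) = 7.76^0.75 = 4.6494.
Therefore n + δ = s / 4.6494 = 0.33 / 4.6494 = 0.0710, so δ = 0.0710 − 0.026 = 0.0450.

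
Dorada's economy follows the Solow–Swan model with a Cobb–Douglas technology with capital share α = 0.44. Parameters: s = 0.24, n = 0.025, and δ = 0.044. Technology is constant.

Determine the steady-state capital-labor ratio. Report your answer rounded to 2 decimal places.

In steady state, investment equals break-even investment: s·k^α = (n + δ)·k.
Rearranging, k^(1−α) = s / (n + δ).
k^0.56 = 0.24 / (0.025 + 0.044) = 0.24 / 0.069 = 3.4783
k* = 3.4783^(1/0.56) ≈ 9.2625

k* ≈ 9.26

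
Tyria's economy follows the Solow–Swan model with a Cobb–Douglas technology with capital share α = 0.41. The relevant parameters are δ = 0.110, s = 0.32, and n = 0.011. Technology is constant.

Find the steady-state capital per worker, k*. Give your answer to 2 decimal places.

k* ≈ 5.20

Steady state requires s·f(k) = (n + δ)·k, i.e. s·k^α = (n + δ)·k.
Dividing both sides by k: k^(1−α) = s / (n + δ).
k^0.59 = 0.32 / (0.011 + 0.110) = 0.32 / 0.121 = 2.6446
k* = 2.6446^(1/0.59) ≈ 5.1983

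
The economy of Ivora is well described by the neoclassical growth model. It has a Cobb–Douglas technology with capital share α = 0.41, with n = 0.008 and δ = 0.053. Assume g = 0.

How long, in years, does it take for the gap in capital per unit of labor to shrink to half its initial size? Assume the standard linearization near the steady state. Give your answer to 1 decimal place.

Near the steady state the convergence rate is λ = (1 − α)(n + δ).
λ = (1 − 0.41) × 0.061 = 0.59 × 0.061 = 0.03599
Half-life = ln 2 / λ = 0.6931 / 0.03599 ≈ 19.26 years

t_½ ≈ 19.3 years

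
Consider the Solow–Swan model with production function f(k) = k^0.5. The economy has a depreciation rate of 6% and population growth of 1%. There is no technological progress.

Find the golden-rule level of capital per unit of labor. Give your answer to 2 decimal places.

The golden rule sets f'(k) = n + δ, i.e. α·k^(α−1) = n + δ.
So k^(1−α) = α / (n + δ) = 0.5 / 0.070 = 7.1429.
k_gold = 7.1429^(1/0.5) ≈ 51.0210

k_gold ≈ 51.02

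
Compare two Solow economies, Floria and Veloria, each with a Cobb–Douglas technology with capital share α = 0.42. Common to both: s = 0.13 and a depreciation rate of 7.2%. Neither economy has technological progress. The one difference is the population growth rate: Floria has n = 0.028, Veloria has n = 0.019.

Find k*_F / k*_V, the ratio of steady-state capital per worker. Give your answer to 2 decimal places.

ratio ≈ 0.85

Steady-state k* = [s/(n + δ)]^(1/(1−α)), so the ratio is [ (s_F/(n + δ)_F) / (s_V/(n + δ)_V) ]^1.7241.
s_F/(n + δ)_F = 0.13/0.100 = 1.3000; s_V/(n + δ)_V = 0.13/0.091 = 1.4286.
Ratio = (1.3000/1.4286)^1.7241 = 0.9100^1.7241 ≈ 0.8499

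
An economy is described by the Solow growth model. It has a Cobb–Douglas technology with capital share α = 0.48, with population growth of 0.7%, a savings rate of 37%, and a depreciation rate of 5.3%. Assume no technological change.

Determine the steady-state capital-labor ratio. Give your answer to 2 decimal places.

k* ≈ 33.06

Steady state requires s·f(k) = (n + δ)·k, i.e. s·k^α = (n + δ)·k.
Dividing both sides by k: k^(1−α) = s / (n + δ).
k^0.52 = 0.37 / (0.007 + 0.053) = 0.37 / 0.060 = 6.1667
k* = 6.1667^(1/0.52) ≈ 33.0622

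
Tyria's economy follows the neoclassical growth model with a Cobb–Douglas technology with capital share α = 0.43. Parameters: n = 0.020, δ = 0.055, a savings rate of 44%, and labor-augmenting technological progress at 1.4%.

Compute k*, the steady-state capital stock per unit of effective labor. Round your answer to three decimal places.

At the steady state, Δk = 0, so s·k^α = (n + g + δ)·k.
Dividing both sides by k: k^(1−α) = s / (n + g + δ).
k^0.57 = 0.44 / (0.020 + 0.014 + 0.055) = 0.44 / 0.089 = 4.9438
k* = 4.9438^(1/0.57) ≈ 16.5063

k* = 16.506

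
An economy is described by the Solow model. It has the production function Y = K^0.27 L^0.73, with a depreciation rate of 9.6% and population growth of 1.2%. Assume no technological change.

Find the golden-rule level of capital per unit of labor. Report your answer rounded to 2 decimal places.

The golden rule sets f'(k) = n + δ, i.e. α·k^(α−1) = n + δ.
So k^(1−α) = α / (n + δ) = 0.27 / 0.108 = 2.5000.
k_gold = 2.5000^(1/0.73) ≈ 3.5085

k_gold ≈ 3.51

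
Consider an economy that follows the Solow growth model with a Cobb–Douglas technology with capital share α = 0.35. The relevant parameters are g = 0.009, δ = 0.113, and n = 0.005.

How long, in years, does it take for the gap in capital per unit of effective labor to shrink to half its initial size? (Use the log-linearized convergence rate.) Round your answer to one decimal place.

Near the steady state the convergence rate is λ = (1 − α)(n + g + δ).
λ = (1 − 0.35) × 0.127 = 0.65 × 0.127 = 0.08255
Half-life = ln 2 / λ = 0.6931 / 0.08255 ≈ 8.40 years

about 8.4 years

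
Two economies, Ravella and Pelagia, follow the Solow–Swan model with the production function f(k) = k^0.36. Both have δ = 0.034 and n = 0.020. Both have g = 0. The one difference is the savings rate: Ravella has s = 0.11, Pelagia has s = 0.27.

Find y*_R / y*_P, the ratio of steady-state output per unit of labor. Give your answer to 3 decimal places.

Steady-state y* = [s/(n + δ)]^(α/(1−α)), so the ratio is [ (s_R/(n + δ)_R) / (s_P/(n + δ)_P) ]^0.5625.
s_R/(n + δ)_R = 0.11/0.054 = 2.0370; s_P/(n + δ)_P = 0.27/0.054 = 5.0000.
Ratio = (2.0370/5.0000)^0.5625 = 0.4074^0.5625 ≈ 0.6034

ratio ≈ 0.603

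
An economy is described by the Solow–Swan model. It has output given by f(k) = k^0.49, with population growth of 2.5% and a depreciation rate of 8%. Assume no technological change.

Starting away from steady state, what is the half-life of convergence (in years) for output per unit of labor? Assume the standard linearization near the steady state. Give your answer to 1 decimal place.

Near the steady state the convergence rate is λ = (1 − α)(n + δ).
λ = (1 − 0.49) × 0.105 = 0.51 × 0.105 = 0.05355
Half-life = ln 2 / λ = 0.6931 / 0.05355 ≈ 12.94 years

half-life ≈ 12.9 years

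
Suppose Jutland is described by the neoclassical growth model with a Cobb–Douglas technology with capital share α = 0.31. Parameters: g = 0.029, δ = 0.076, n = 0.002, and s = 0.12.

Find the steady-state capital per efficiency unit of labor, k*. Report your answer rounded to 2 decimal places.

k* ≈ 1.18

At the steady state, Δk = 0, so s·k^α = (n + g + δ)·k.
Dividing both sides by k: k^(1−α) = s / (n + g + δ).
k^0.69 = 0.12 / (0.002 + 0.029 + 0.076) = 0.12 / 0.107 = 1.1215
k* = 1.1215^(1/0.69) ≈ 1.1808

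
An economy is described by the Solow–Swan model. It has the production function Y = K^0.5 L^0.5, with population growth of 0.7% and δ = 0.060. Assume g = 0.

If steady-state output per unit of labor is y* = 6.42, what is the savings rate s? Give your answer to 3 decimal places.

s ≈ 0.430

At the steady state, Δk = 0, so s·k^α = (n + δ)·k.
Since y* = [s/(n + δ)]^(α/(1−α)), we have s/(n + δ) = (y*)^((1−α)/α) = 6.42^1 = 6.4200.
Therefore s = 6.4200 × (n + δ) = 6.4200 × 0.067 = 0.4301.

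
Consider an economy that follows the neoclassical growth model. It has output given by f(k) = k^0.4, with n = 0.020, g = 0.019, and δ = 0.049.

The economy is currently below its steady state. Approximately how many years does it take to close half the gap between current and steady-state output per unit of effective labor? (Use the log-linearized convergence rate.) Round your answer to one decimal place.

Near the steady state the convergence rate is λ = (1 − α)(n + g + δ).
λ = (1 − 0.4) × 0.088 = 0.6 × 0.088 = 0.0528
Half-life = ln 2 / λ = 0.6931 / 0.0528 ≈ 13.13 years

t_½ ≈ 13.1 years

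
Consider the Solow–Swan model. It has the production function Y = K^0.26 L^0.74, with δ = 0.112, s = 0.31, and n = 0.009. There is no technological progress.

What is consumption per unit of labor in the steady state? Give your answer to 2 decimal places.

At the steady state, Δk = 0, so s·k^α = (n + δ)·k.
Dividing both sides by k: k^(1−α) = s / (n + δ).
k^0.74 = 0.31 / (0.009 + 0.112) = 0.31 / 0.121 = 2.5620
k* = 2.5620^(1/0.74) ≈ 3.5656
y* = (k*)^α = 3.5656^0.26 ≈ 1.3917
c* = (1 − s)·y* = (1 − 0.31) × 1.3917 ≈ 0.9603

c* = 0.96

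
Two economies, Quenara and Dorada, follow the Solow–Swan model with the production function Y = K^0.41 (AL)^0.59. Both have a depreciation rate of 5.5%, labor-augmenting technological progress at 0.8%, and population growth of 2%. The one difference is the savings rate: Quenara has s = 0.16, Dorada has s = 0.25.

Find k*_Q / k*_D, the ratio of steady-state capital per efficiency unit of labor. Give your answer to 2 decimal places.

k*_Q / k*_D ≈ 0.47

Steady-state k* = [s/(n + g + δ)]^(1/(1−α)), so the ratio is [ (s_Q/(n + g + δ)_Q) / (s_D/(n + g + δ)_D) ]^1.6949.
s_Q/(n + g + δ)_Q = 0.16/0.083 = 1.9277; s_D/(n + g + δ)_D = 0.25/0.083 = 3.0120.
Ratio = (1.9277/3.0120)^1.6949 = 0.6400^1.6949 ≈ 0.4693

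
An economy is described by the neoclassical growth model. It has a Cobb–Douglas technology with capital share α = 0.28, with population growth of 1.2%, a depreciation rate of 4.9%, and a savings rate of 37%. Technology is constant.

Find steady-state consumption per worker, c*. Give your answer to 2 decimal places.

In steady state, investment equals break-even investment: s·k^α = (n + δ)·k.
Rearranging, k^(1−α) = s / (n + δ).
k^0.72 = 0.37 / (0.012 + 0.049) = 0.37 / 0.061 = 6.0656
k* = 6.0656^(1/0.72) ≈ 12.2271
y* = (k*)^α = 12.2271^0.28 ≈ 2.0158
c* = (1 − s)·y* = (1 − 0.37) × 2.0158 ≈ 1.2700

c* = 1.27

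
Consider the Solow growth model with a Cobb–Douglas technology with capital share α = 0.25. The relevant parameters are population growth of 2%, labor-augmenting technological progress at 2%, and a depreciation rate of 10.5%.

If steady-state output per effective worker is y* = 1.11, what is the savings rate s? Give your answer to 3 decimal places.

At the steady state, Δk = 0, so s·k^α = (n + g + δ)·k.
Since y* = [s/(n + g + δ)]^(α/(1−α)), we have s/(n + g + δ) = (y*)^((1−α)/α) = 1.11^3 = 1.3676.
Therefore s = 1.3676 × (n + g + δ) = 1.3676 × 0.145 = 0.1983.

s ≈ 0.198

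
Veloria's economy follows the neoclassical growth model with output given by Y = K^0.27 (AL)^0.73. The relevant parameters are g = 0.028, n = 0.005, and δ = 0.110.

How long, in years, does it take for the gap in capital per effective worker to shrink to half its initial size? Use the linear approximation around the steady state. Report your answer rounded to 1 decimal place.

Near the steady state the convergence rate is λ = (1 − α)(n + g + δ).
λ = (1 − 0.27) × 0.143 = 0.73 × 0.143 = 0.10439
Half-life = ln 2 / λ = 0.6931 / 0.10439 ≈ 6.64 years

t_½ ≈ 6.6 years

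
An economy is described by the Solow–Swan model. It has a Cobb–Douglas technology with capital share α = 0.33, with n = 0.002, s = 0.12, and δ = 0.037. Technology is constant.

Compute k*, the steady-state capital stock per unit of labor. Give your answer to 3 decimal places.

k* ≈ 5.352

At the steady state, Δk = 0, so s·k^α = (n + δ)·k.
Dividing both sides by k: k^(1−α) = s / (n + δ).
k^0.67 = 0.12 / (0.002 + 0.037) = 0.12 / 0.039 = 3.0769
k* = 3.0769^(1/0.67) ≈ 5.3521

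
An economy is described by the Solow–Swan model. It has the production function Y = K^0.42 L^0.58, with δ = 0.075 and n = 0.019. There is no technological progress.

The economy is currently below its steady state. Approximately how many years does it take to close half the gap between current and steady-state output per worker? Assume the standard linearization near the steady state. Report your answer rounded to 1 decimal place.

about 12.7 years

Near the steady state the convergence rate is λ = (1 − α)(n + δ).
λ = (1 − 0.42) × 0.094 = 0.58 × 0.094 = 0.05452
Half-life = ln 2 / λ = 0.6931 / 0.05452 ≈ 12.71 years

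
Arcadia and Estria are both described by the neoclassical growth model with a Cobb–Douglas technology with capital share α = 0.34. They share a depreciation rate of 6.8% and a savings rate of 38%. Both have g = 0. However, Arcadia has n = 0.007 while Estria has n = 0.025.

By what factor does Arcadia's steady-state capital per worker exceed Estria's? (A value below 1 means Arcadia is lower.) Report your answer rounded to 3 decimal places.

Steady-state k* = [s/(n + δ)]^(1/(1−α)), so the ratio is [ (s_A/(n + δ)_A) / (s_E/(n + δ)_E) ]^1.5152.
s_A/(n + δ)_A = 0.38/0.075 = 5.0667; s_E/(n + δ)_E = 0.38/0.093 = 4.0860.
Ratio = (5.0667/4.0860)^1.5152 = 1.2400^1.5152 ≈ 1.3853

ratio ≈ 1.385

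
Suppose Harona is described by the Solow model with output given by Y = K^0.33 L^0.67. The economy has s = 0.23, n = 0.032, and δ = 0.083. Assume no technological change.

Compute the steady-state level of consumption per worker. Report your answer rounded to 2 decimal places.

Steady state requires s·f(k) = (n + δ)·k, i.e. s·k^α = (n + δ)·k.
Dividing both sides by k: k^(1−α) = s / (n + δ).
k^0.67 = 0.23 / (0.032 + 0.083) = 0.23 / 0.115 = 2.0000
k* = 2.0000^(1/0.67) ≈ 2.8138
y* = (k*)^α = 2.8138^0.33 ≈ 1.4069
c* = (1 − s)·y* = (1 − 0.23) × 1.4069 ≈ 1.0833

c* = 1.08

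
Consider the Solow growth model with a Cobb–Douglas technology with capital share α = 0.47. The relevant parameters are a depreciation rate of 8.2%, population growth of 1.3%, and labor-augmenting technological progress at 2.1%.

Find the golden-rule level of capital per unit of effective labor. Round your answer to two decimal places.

k_gold ≈ 14.01

The golden rule sets f'(k) = n + g + δ, i.e. α·k^(α−1) = n + g + δ.
So k^(1−α) = α / (n + g + δ) = 0.47 / 0.116 = 4.0517.
k_gold = 4.0517^(1/0.53) ≈ 14.0115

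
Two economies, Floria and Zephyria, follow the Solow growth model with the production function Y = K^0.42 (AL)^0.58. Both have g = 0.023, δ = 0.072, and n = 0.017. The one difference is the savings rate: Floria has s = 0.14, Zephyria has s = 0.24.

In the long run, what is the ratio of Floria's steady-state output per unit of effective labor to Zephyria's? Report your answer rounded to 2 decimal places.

y*_F / y*_Z ≈ 0.68

Steady-state y* = [s/(n + g + δ)]^(α/(1−α)), so the ratio is [ (s_F/(n + g + δ)_F) / (s_Z/(n + g + δ)_Z) ]^0.7241.
s_F/(n + g + δ)_F = 0.14/0.112 = 1.2500; s_Z/(n + g + δ)_Z = 0.24/0.112 = 2.1429.
Ratio = (1.2500/2.1429)^0.7241 = 0.5833^0.7241 ≈ 0.6768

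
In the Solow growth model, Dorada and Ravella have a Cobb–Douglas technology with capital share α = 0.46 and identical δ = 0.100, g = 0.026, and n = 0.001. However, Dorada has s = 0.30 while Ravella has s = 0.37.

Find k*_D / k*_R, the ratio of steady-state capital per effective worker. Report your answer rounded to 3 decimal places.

ratio ≈ 0.678

Steady-state k* = [s/(n + g + δ)]^(1/(1−α)), so the ratio is [ (s_D/(n + g + δ)_D) / (s_R/(n + g + δ)_R) ]^1.8519.
s_D/(n + g + δ)_D = 0.30/0.127 = 2.3622; s_R/(n + g + δ)_R = 0.37/0.127 = 2.9134.
Ratio = (2.3622/2.9134)^1.8519 = 0.8108^1.8519 ≈ 0.6781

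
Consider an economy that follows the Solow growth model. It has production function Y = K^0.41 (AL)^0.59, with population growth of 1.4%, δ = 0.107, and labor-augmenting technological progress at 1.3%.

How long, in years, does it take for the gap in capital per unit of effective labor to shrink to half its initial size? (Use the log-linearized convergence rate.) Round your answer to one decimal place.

Near the steady state the convergence rate is λ = (1 − α)(n + g + δ).
λ = (1 − 0.41) × 0.134 = 0.59 × 0.134 = 0.07906
Half-life = ln 2 / λ = 0.6931 / 0.07906 ≈ 8.77 years

half-life ≈ 8.8 years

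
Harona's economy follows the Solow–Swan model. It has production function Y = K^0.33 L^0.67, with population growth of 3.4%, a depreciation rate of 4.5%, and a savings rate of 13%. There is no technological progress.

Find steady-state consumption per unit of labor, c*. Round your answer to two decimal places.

At the steady state, Δk = 0, so s·k^α = (n + δ)·k.
Dividing both sides by k: k^(1−α) = s / (n + δ).
k^0.67 = 0.13 / (0.034 + 0.045) = 0.13 / 0.079 = 1.6456
k* = 1.6456^(1/0.67) ≈ 2.1032
y* = (k*)^α = 2.1032^0.33 ≈ 1.2781
c* = (1 − s)·y* = (1 − 0.13) × 1.2781 ≈ 1.1119

c* ≈ 1.11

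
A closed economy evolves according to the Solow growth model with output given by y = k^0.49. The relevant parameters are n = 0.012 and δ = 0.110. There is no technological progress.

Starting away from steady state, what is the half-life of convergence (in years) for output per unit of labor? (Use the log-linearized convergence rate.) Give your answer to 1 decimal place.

Near the steady state the convergence rate is λ = (1 − α)(n + δ).
λ = (1 − 0.49) × 0.122 = 0.51 × 0.122 = 0.06222
Half-life = ln 2 / λ = 0.6931 / 0.06222 ≈ 11.14 years

half-life ≈ 11.1 years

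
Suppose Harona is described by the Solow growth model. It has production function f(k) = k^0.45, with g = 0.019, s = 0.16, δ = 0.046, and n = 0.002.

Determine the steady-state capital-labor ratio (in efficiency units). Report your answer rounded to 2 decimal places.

Steady state requires s·f(k) = (n + g + δ)·k, i.e. s·k^α = (n + g + δ)·k.
Dividing both sides by k: k^(1−α) = s / (n + g + δ).
k^0.55 = 0.16 / (0.002 + 0.019 + 0.046) = 0.16 / 0.067 = 2.3881
k* = 2.3881^(1/0.55) ≈ 4.8682

k* ≈ 4.87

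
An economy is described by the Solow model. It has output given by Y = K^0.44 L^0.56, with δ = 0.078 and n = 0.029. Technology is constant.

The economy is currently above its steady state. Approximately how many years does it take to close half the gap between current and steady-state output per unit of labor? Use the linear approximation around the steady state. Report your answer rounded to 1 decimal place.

Near the steady state the convergence rate is λ = (1 − α)(n + δ).
λ = (1 − 0.44) × 0.107 = 0.56 × 0.107 = 0.05992
Half-life = ln 2 / λ = 0.6931 / 0.05992 ≈ 11.57 years

half-life ≈ 11.6 years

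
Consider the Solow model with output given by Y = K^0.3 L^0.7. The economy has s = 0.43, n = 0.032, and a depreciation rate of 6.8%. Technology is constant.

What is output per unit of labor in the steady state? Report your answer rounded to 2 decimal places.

At the steady state, Δk = 0, so s·k^α = (n + δ)·k.
Rearranging, k^(1−α) = s / (n + δ).
k^0.7 = 0.43 / (0.032 + 0.068) = 0.43 / 0.100 = 4.3000
k* = 4.3000^(1/0.7) ≈ 8.0344
y* = (k*)^α = 8.0344^0.3 ≈ 1.8685

y* = 1.87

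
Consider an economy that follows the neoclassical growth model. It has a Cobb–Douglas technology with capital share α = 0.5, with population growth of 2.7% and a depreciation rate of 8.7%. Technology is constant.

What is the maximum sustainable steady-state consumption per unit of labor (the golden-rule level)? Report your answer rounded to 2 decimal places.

At the golden rule, f'(k) = n + δ, so α·k^(α−1) = n + δ and k_gold = (α/(n + δ))^(1/(1−α)).
k_gold = (0.5/0.114)^(1/0.5) = 4.3860^2 ≈ 19.2370
c_gold = f(k_gold) − (n + δ)·k_gold = 4.3860 − 0.114×19.2370 ≈ 2.1930

c_gold ≈ 2.19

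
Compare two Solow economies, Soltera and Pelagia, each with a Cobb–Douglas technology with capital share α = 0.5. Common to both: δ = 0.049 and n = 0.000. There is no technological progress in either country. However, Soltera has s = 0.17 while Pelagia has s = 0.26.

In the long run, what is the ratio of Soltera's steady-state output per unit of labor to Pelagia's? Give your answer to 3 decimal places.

Steady-state y* = [s/(n + δ)]^(α/(1−α)), so the ratio is [ (s_S/(n + δ)_S) / (s_P/(n + δ)_P) ]^1.
s_S/(n + δ)_S = 0.17/0.049 = 3.4694; s_P/(n + δ)_P = 0.26/0.049 = 5.3061.
Ratio = (3.4694/5.3061)^1 = 0.6539^1 ≈ 0.6539

ratio ≈ 0.654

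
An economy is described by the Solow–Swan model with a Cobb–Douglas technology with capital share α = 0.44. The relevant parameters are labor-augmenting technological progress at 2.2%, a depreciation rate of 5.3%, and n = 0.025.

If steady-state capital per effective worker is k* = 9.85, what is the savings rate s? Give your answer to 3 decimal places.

At the steady state, Δk = 0, so s·k^α = (n + g + δ)·k.
So s / (n + g + δ) = (k*)^(1−α) = 9.85^0.56 = 3.6002.
Therefore s = 3.6002 × (n + g + δ) = 3.6002 × 0.100 = 0.3600.

s ≈ 0.360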